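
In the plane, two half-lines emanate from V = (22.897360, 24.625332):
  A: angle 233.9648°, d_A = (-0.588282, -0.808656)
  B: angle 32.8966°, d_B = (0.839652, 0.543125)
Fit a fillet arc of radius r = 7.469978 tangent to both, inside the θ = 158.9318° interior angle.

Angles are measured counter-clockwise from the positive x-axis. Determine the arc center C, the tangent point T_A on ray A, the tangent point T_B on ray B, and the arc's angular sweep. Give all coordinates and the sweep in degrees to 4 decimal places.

bisector direction at 313.4307° = (0.687477,-0.726206)
center distance |VC| = r/sin(θ/2) = 7.469978/sin(79.4659°) = 7.598033
C = V + |VC|·bis = (28.1208,19.1076)
T_A = V + ((C−V)·d_A)·d_A = V + 1.3891·d_A = (22.0802,23.5020)
T_B = V + ((C−V)·d_B)·d_B = V + 1.3891·d_B = (24.0637,25.3798)
sweep = 180° − θ = 21.0682°

center=(28.1208,19.1076) T_A=(22.0802,23.5020) T_B=(24.0637,25.3798) sweep=21.0682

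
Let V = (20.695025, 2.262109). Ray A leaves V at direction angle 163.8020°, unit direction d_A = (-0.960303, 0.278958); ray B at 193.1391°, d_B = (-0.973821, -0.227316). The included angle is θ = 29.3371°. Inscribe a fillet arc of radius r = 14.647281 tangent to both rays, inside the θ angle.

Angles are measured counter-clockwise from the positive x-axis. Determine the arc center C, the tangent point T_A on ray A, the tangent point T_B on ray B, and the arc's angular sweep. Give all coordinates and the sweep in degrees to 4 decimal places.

center=(-37.1269,3.8060) T_A=(-33.0409,17.8718) T_B=(-33.7973,-10.4579) sweep=150.6629

bisector direction at 178.4705° = (-0.999644,0.026691)
center distance |VC| = r/sin(θ/2) = 14.647281/sin(14.6685°) = 57.842501
C = V + |VC|·bis = (-37.1269,3.8060)
T_A = V + ((C−V)·d_A)·d_A = V + 55.9572·d_A = (-33.0409,17.8718)
T_B = V + ((C−V)·d_B)·d_B = V + 55.9572·d_B = (-33.7973,-10.4579)
sweep = 180° − θ = 150.6629°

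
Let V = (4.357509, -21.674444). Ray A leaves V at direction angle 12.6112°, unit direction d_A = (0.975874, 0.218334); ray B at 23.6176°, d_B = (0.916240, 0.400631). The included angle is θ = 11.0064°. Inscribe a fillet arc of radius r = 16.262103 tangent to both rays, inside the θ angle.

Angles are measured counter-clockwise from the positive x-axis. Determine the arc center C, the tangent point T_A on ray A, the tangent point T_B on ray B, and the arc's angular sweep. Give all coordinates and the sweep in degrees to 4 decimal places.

center=(165.5243,31.0478) T_A=(169.0749,15.1781) T_B=(159.0092,45.9478) sweep=168.9936

bisector direction at 18.1144° = (0.950438,0.310915)
center distance |VC| = r/sin(θ/2) = 16.262103/sin(5.5032°) = 169.571166
C = V + |VC|·bis = (165.5243,31.0478)
T_A = V + ((C−V)·d_A)·d_A = V + 168.7896·d_A = (169.0749,15.1781)
T_B = V + ((C−V)·d_B)·d_B = V + 168.7896·d_B = (159.0092,45.9478)
sweep = 180° − θ = 168.9936°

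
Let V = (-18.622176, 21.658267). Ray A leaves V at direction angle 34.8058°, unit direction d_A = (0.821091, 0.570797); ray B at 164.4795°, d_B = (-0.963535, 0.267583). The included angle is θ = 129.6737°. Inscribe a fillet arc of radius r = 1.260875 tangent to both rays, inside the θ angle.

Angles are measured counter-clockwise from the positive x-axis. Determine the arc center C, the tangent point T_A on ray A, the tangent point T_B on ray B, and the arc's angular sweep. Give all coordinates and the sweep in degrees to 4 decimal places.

center=(-18.8555,23.0317) T_A=(-18.1358,21.9964) T_B=(-19.1929,21.8168) sweep=50.3263

bisector direction at 99.6427° = (-0.167503,0.985872)
center distance |VC| = r/sin(θ/2) = 1.260875/sin(64.8368°) = 1.393077
C = V + |VC|·bis = (-18.8555,23.0317)
T_A = V + ((C−V)·d_A)·d_A = V + 0.5923·d_A = (-18.1358,21.9964)
T_B = V + ((C−V)·d_B)·d_B = V + 0.5923·d_B = (-19.1929,21.8168)
sweep = 180° − θ = 50.3263°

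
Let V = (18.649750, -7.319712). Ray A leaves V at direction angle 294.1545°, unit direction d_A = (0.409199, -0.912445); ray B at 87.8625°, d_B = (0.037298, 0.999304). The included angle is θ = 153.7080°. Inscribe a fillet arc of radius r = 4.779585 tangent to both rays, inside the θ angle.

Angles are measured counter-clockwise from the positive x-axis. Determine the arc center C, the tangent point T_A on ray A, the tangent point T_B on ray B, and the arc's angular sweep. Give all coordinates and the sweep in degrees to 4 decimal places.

bisector direction at 11.0085° = (0.981599,0.190955)
center distance |VC| = r/sin(θ/2) = 4.779585/sin(76.8540°) = 4.908211
C = V + |VC|·bis = (23.4676,-6.3825)
T_A = V + ((C−V)·d_A)·d_A = V + 1.1163·d_A = (19.1065,-8.3383)
T_B = V + ((C−V)·d_B)·d_B = V + 1.1163·d_B = (18.6914,-6.2042)
sweep = 180° − θ = 26.2920°

center=(23.4676,-6.3825) T_A=(19.1065,-8.3383) T_B=(18.6914,-6.2042) sweep=26.2920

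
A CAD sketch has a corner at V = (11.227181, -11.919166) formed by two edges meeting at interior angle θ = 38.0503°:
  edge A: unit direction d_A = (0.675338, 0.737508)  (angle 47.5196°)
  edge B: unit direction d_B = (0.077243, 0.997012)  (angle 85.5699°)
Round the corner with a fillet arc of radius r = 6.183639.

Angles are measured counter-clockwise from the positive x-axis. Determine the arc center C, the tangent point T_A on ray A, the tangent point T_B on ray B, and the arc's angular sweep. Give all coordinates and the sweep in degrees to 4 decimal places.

bisector direction at 66.5447° = (0.398033,0.917371)
center distance |VC| = r/sin(θ/2) = 6.183639/sin(19.0252°) = 18.969198
C = V + |VC|·bis = (18.7775,5.4826)
T_A = V + ((C−V)·d_A)·d_A = V + 17.9330·d_A = (23.3380,1.3066)
T_B = V + ((C−V)·d_B)·d_B = V + 17.9330·d_B = (12.6124,5.9603)
sweep = 180° − θ = 141.9497°

center=(18.7775,5.4826) T_A=(23.3380,1.3066) T_B=(12.6124,5.9603) sweep=141.9497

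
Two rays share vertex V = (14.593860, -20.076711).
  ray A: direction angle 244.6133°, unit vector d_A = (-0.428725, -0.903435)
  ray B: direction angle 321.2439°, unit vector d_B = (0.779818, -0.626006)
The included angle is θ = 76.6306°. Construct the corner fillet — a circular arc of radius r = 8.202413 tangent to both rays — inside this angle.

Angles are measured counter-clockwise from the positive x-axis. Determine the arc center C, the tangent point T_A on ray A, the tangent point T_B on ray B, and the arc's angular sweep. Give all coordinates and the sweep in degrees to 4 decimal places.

bisector direction at 282.9286° = (0.223737,-0.974650)
center distance |VC| = r/sin(θ/2) = 8.202413/sin(38.3153°) = 13.229942
C = V + |VC|·bis = (17.5539,-32.9713)
T_A = V + ((C−V)·d_A)·d_A = V + 10.3804·d_A = (10.1435,-29.4547)
T_B = V + ((C−V)·d_B)·d_B = V + 10.3804·d_B = (22.6886,-26.5749)
sweep = 180° − θ = 103.3694°

center=(17.5539,-32.9713) T_A=(10.1435,-29.4547) T_B=(22.6886,-26.5749) sweep=103.3694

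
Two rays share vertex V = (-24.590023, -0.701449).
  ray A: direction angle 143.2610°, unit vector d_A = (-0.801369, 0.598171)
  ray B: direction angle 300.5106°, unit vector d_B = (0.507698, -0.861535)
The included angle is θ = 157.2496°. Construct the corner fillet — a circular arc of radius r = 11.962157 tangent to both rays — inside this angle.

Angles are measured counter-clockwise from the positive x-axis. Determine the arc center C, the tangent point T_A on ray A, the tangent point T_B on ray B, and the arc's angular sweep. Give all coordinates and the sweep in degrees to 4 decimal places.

center=(-33.6740,-8.8480) T_A=(-26.5186,0.7381) T_B=(-23.3682,-2.7748) sweep=22.7504

bisector direction at 221.8858° = (-0.744477,-0.667648)
center distance |VC| = r/sin(θ/2) = 11.962157/sin(78.6248°) = 12.201842
C = V + |VC|·bis = (-33.6740,-8.8480)
T_A = V + ((C−V)·d_A)·d_A = V + 2.4066·d_A = (-26.5186,0.7381)
T_B = V + ((C−V)·d_B)·d_B = V + 2.4066·d_B = (-23.3682,-2.7748)
sweep = 180° − θ = 22.7504°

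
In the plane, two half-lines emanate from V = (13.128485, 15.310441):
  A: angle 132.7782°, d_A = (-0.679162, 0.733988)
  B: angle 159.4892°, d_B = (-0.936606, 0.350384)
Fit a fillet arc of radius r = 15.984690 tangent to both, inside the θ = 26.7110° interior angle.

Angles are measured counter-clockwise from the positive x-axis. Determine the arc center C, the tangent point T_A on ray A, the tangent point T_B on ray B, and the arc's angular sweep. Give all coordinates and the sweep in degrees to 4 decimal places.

bisector direction at 146.1337° = (-0.830340,0.557257)
center distance |VC| = r/sin(θ/2) = 15.984690/sin(13.3555°) = 69.200097
C = V + |VC|·bis = (-44.3311,53.8727)
T_A = V + ((C−V)·d_A)·d_A = V + 67.3286·d_A = (-32.5986,64.7289)
T_B = V + ((C−V)·d_B)·d_B = V + 67.3286·d_B = (-49.9319,38.9013)
sweep = 180° − θ = 153.2890°

center=(-44.3311,53.8727) T_A=(-32.5986,64.7289) T_B=(-49.9319,38.9013) sweep=153.2890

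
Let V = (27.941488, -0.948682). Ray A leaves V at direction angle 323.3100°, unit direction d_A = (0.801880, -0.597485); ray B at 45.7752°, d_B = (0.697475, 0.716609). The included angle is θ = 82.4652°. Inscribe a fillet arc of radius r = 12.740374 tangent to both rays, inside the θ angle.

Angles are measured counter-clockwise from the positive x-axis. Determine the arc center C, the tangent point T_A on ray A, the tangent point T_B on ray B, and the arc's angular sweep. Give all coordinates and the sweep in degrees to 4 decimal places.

bisector direction at 4.5426° = (0.996859,0.079200)
center distance |VC| = r/sin(θ/2) = 12.740374/sin(41.2326°) = 19.329444
C = V + |VC|·bis = (47.2102,0.5822)
T_A = V + ((C−V)·d_A)·d_A = V + 14.5365·d_A = (39.5980,-9.6340)
T_B = V + ((C−V)·d_B)·d_B = V + 14.5365·d_B = (38.0803,9.4683)
sweep = 180° − θ = 97.5348°

center=(47.2102,0.5822) T_A=(39.5980,-9.6340) T_B=(38.0803,9.4683) sweep=97.5348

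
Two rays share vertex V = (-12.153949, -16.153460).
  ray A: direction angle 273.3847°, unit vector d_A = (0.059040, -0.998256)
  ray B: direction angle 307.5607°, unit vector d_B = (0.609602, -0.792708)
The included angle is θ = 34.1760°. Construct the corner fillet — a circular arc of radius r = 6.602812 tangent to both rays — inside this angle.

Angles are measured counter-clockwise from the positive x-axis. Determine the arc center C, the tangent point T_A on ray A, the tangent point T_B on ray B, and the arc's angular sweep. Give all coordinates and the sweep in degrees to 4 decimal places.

center=(-4.2946,-37.2049) T_A=(-10.8858,-37.5948) T_B=(0.9395,-33.1799) sweep=145.8240

bisector direction at 290.4727° = (0.349761,-0.936839)
center distance |VC| = r/sin(θ/2) = 6.602812/sin(17.0880°) = 22.470763
C = V + |VC|·bis = (-4.2946,-37.2049)
T_A = V + ((C−V)·d_A)·d_A = V + 21.4788·d_A = (-10.8858,-37.5948)
T_B = V + ((C−V)·d_B)·d_B = V + 21.4788·d_B = (0.9395,-33.1799)
sweep = 180° − θ = 145.8240°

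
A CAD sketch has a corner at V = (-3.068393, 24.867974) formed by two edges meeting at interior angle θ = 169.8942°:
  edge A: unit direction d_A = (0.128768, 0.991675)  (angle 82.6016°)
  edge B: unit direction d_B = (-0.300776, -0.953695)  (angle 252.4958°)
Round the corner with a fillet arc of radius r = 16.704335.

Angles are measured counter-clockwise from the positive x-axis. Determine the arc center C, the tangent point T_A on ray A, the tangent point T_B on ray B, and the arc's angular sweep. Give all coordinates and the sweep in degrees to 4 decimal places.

bisector direction at 167.5487° = (-0.976480,0.215610)
center distance |VC| = r/sin(θ/2) = 16.704335/sin(84.9471°) = 16.769505
C = V + |VC|·bis = (-19.4435,28.4836)
T_A = V + ((C−V)·d_A)·d_A = V + 1.4770·d_A = (-2.8782,26.3327)
T_B = V + ((C−V)·d_B)·d_B = V + 1.4770·d_B = (-3.5126,23.4594)
sweep = 180° − θ = 10.1058°

center=(-19.4435,28.4836) T_A=(-2.8782,26.3327) T_B=(-3.5126,23.4594) sweep=10.1058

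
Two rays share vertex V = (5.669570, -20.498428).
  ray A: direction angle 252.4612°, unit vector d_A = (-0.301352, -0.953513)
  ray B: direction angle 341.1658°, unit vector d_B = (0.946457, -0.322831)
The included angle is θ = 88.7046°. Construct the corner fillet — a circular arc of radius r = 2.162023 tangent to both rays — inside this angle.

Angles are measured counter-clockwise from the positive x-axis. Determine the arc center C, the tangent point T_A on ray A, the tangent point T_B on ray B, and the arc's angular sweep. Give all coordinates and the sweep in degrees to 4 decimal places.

bisector direction at 296.8135° = (0.451088,-0.892480)
center distance |VC| = r/sin(θ/2) = 2.162023/sin(44.3523°) = 3.092721
C = V + |VC|·bis = (7.0647,-23.2586)
T_A = V + ((C−V)·d_A)·d_A = V + 2.2115·d_A = (5.0031,-22.6071)
T_B = V + ((C−V)·d_B)·d_B = V + 2.2115·d_B = (7.7626,-21.2124)
sweep = 180° − θ = 91.2954°

center=(7.0647,-23.2586) T_A=(5.0031,-22.6071) T_B=(7.7626,-21.2124) sweep=91.2954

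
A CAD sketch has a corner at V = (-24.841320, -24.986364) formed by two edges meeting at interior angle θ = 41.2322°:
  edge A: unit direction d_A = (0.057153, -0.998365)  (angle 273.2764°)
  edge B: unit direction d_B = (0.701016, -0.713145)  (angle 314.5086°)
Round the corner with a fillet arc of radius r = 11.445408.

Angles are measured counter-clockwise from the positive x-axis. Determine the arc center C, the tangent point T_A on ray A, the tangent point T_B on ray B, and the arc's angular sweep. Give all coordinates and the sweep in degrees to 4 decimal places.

center=(-11.6758,-54.7066) T_A=(-23.1025,-55.3607) T_B=(-3.5136,-46.6831) sweep=138.7678

bisector direction at 293.8925° = (0.405022,-0.914307)
center distance |VC| = r/sin(θ/2) = 11.445408/sin(20.6161°) = 32.505698
C = V + |VC|·bis = (-11.6758,-54.7066)
T_A = V + ((C−V)·d_A)·d_A = V + 30.4241·d_A = (-23.1025,-55.3607)
T_B = V + ((C−V)·d_B)·d_B = V + 30.4241·d_B = (-3.5136,-46.6831)
sweep = 180° − θ = 138.7678°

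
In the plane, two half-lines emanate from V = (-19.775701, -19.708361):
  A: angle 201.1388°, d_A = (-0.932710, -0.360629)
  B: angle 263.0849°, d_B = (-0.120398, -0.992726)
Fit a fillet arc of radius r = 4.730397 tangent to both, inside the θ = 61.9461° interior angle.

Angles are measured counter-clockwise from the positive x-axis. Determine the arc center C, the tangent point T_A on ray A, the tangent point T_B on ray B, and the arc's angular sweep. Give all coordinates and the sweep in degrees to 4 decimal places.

center=(-25.4206,-26.9626) T_A=(-27.1265,-22.5505) T_B=(-20.7246,-27.5321) sweep=118.0539

bisector direction at 232.1119° = (-0.614122,-0.789211)
center distance |VC| = r/sin(θ/2) = 4.730397/sin(30.9731°) = 9.191754
C = V + |VC|·bis = (-25.4206,-26.9626)
T_A = V + ((C−V)·d_A)·d_A = V + 7.8811·d_A = (-27.1265,-22.5505)
T_B = V + ((C−V)·d_B)·d_B = V + 7.8811·d_B = (-20.7246,-27.5321)
sweep = 180° − θ = 118.0539°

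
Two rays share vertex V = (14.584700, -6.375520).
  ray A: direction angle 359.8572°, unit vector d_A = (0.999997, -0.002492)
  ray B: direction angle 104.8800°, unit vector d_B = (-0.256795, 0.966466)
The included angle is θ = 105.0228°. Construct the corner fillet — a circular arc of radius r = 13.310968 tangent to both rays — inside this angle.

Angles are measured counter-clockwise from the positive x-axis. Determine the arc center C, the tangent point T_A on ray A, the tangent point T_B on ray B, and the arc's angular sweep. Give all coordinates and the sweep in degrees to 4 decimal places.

bisector direction at 52.3686° = (0.610579,0.791955)
center distance |VC| = r/sin(θ/2) = 13.310968/sin(52.5114°) = 16.775547
C = V + |VC|·bis = (24.8275,6.9100)
T_A = V + ((C−V)·d_A)·d_A = V + 10.2097·d_A = (24.7943,-6.4010)
T_B = V + ((C−V)·d_B)·d_B = V + 10.2097·d_B = (11.9629,3.4918)
sweep = 180° − θ = 74.9772°

center=(24.8275,6.9100) T_A=(24.7943,-6.4010) T_B=(11.9629,3.4918) sweep=74.9772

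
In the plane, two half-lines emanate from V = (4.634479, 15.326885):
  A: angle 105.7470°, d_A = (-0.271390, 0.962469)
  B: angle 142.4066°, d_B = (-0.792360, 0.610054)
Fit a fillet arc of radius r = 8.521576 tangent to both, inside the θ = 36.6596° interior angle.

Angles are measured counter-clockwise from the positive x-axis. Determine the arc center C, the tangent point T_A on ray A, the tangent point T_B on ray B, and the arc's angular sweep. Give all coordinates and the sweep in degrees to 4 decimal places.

center=(-10.5480,37.7708) T_A=(-2.3462,40.0835) T_B=(-15.7466,31.0187) sweep=143.3404

bisector direction at 124.0768° = (-0.560304,0.828287)
center distance |VC| = r/sin(θ/2) = 8.521576/sin(18.3298°) = 27.096819
C = V + |VC|·bis = (-10.5480,37.7708)
T_A = V + ((C−V)·d_A)·d_A = V + 25.7220·d_A = (-2.3462,40.0835)
T_B = V + ((C−V)·d_B)·d_B = V + 25.7220·d_B = (-15.7466,31.0187)
sweep = 180° − θ = 143.3404°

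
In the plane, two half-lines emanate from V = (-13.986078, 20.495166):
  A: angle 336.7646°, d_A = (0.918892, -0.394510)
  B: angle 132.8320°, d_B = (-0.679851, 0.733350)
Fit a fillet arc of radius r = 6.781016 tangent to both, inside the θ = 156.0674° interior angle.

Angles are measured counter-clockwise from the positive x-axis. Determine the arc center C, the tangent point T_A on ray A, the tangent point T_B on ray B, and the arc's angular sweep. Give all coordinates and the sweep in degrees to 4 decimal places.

center=(-9.9903,26.1592) T_A=(-12.6655,19.9282) T_B=(-14.9631,21.5491) sweep=23.9326

bisector direction at 54.7983° = (0.576457,0.817128)
center distance |VC| = r/sin(θ/2) = 6.781016/sin(78.0337°) = 6.931643
C = V + |VC|·bis = (-9.9903,26.1592)
T_A = V + ((C−V)·d_A)·d_A = V + 1.4372·d_A = (-12.6655,19.9282)
T_B = V + ((C−V)·d_B)·d_B = V + 1.4372·d_B = (-14.9631,21.5491)
sweep = 180° − θ = 23.9326°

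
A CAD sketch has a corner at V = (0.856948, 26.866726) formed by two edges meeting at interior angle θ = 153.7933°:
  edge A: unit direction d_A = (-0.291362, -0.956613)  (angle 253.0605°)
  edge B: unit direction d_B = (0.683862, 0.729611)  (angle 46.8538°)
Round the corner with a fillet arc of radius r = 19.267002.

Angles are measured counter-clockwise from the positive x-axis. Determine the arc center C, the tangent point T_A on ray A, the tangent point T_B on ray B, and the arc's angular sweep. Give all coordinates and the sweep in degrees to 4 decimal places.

bisector direction at 329.9571° = (0.865651,-0.500648)
center distance |VC| = r/sin(θ/2) = 19.267002/sin(76.8966°) = 19.782074
C = V + |VC|·bis = (17.9813,16.9629)
T_A = V + ((C−V)·d_A)·d_A = V + 4.4848·d_A = (-0.4497,22.5765)
T_B = V + ((C−V)·d_B)·d_B = V + 4.4848·d_B = (3.9239,30.1389)
sweep = 180° − θ = 26.2067°

center=(17.9813,16.9629) T_A=(-0.4497,22.5765) T_B=(3.9239,30.1389) sweep=26.2067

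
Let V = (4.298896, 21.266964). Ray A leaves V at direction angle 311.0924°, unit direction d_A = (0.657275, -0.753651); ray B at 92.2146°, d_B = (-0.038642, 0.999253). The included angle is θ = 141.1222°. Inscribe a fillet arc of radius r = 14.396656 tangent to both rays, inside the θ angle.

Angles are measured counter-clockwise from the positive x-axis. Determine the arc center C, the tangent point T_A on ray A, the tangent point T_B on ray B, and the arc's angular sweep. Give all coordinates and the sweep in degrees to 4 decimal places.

center=(18.4885,26.9003) T_A=(7.6384,17.4378) T_B=(4.1026,26.3440) sweep=38.8778

bisector direction at 21.6535° = (0.929432,0.368993)
center distance |VC| = r/sin(θ/2) = 14.396656/sin(70.5611°) = 15.266917
C = V + |VC|·bis = (18.4885,26.9003)
T_A = V + ((C−V)·d_A)·d_A = V + 5.0809·d_A = (7.6384,17.4378)
T_B = V + ((C−V)·d_B)·d_B = V + 5.0809·d_B = (4.1026,26.3440)
sweep = 180° − θ = 38.8778°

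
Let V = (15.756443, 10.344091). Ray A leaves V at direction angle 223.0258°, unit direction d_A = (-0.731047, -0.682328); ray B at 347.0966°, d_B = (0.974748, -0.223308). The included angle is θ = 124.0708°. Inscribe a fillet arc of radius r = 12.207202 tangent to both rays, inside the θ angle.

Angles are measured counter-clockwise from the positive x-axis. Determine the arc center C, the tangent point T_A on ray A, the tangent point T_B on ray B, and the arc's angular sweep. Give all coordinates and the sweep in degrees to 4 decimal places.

center=(19.3478,-3.0021) T_A=(11.0185,5.9219) T_B=(22.0738,8.8968) sweep=55.9292

bisector direction at 285.0612° = (0.259851,-0.965649)
center distance |VC| = r/sin(θ/2) = 12.207202/sin(62.0354°) = 13.820974
C = V + |VC|·bis = (19.3478,-3.0021)
T_A = V + ((C−V)·d_A)·d_A = V + 6.4810·d_A = (11.0185,5.9219)
T_B = V + ((C−V)·d_B)·d_B = V + 6.4810·d_B = (22.0738,8.8968)
sweep = 180° − θ = 55.9292°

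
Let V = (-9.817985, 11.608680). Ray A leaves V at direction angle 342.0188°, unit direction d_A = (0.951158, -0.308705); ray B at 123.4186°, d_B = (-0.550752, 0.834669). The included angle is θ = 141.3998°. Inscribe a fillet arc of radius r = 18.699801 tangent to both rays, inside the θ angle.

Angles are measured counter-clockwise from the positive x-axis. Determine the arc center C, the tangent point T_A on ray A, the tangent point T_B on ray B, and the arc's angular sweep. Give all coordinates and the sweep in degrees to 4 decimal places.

bisector direction at 52.7187° = (0.605729,0.795671)
center distance |VC| = r/sin(θ/2) = 18.699801/sin(70.6999°) = 19.813301
C = V + |VC|·bis = (2.1835,27.3736)
T_A = V + ((C−V)·d_A)·d_A = V + 6.5486·d_A = (-3.5892,9.5871)
T_B = V + ((C−V)·d_B)·d_B = V + 6.5486·d_B = (-13.4246,17.0746)
sweep = 180° − θ = 38.6002°

center=(2.1835,27.3736) T_A=(-3.5892,9.5871) T_B=(-13.4246,17.0746) sweep=38.6002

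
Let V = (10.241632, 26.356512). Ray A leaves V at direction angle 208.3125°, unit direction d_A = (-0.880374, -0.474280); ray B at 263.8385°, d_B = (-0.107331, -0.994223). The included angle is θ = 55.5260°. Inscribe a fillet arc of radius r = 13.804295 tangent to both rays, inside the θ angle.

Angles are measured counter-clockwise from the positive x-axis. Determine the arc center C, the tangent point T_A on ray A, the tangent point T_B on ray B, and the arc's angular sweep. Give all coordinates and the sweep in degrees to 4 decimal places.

bisector direction at 236.0755° = (-0.558100,-0.829774)
center distance |VC| = r/sin(θ/2) = 13.804295/sin(27.7630°) = 29.634696
C = V + |VC|·bis = (-6.2975,1.7664)
T_A = V + ((C−V)·d_A)·d_A = V + 26.2232·d_A = (-12.8446,13.9194)
T_B = V + ((C−V)·d_B)·d_B = V + 26.2232·d_B = (7.4271,0.2848)
sweep = 180° − θ = 124.4740°

center=(-6.2975,1.7664) T_A=(-12.8446,13.9194) T_B=(7.4271,0.2848) sweep=124.4740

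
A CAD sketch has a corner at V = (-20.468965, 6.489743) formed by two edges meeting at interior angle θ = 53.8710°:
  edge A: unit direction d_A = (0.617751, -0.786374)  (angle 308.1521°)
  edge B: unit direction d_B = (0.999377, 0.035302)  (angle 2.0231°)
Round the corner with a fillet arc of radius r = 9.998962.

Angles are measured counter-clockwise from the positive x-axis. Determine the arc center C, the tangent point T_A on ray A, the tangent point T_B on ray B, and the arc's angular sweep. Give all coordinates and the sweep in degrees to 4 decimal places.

bisector direction at 335.0876° = (0.906953,-0.421232)
center distance |VC| = r/sin(θ/2) = 9.998962/sin(26.9355°) = 22.073389
C = V + |VC|·bis = (-0.4494,-2.8083)
T_A = V + ((C−V)·d_A)·d_A = V + 19.6788·d_A = (-8.3124,-8.9851)
T_B = V + ((C−V)·d_B)·d_B = V + 19.6788·d_B = (-0.8024,7.1845)
sweep = 180° − θ = 126.1290°

center=(-0.4494,-2.8083) T_A=(-8.3124,-8.9851) T_B=(-0.8024,7.1845) sweep=126.1290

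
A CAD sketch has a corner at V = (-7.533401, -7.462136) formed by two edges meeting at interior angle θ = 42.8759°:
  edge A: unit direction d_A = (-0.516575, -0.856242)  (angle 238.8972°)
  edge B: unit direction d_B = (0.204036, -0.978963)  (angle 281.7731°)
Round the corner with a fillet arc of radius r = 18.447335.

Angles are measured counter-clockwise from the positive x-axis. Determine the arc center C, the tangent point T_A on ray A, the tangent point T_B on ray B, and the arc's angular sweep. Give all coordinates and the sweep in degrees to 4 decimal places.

center=(-16.0069,-57.2182) T_A=(-31.8023,-47.6887) T_B=(2.0523,-53.4543) sweep=137.1241

bisector direction at 260.3351° = (-0.167885,-0.985807)
center distance |VC| = r/sin(θ/2) = 18.447335/sin(21.4380°) = 50.472417
C = V + |VC|·bis = (-16.0069,-57.2182)
T_A = V + ((C−V)·d_A)·d_A = V + 46.9804·d_A = (-31.8023,-47.6887)
T_B = V + ((C−V)·d_B)·d_B = V + 46.9804·d_B = (2.0523,-53.4543)
sweep = 180° − θ = 137.1241°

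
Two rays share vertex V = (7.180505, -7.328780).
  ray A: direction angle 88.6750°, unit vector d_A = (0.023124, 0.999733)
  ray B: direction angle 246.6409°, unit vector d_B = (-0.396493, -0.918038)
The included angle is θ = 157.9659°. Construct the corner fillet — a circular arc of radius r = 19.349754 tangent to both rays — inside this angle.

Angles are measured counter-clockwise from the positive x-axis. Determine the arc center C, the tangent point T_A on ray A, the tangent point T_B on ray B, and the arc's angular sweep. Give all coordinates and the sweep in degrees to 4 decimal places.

center=(-12.0770,-3.1152) T_A=(7.2676,-3.5626) T_B=(5.6868,-10.7872) sweep=22.0341

bisector direction at 167.6579° = (-0.976889,0.213747)
center distance |VC| = r/sin(θ/2) = 19.349754/sin(78.9830°) = 19.713059
C = V + |VC|·bis = (-12.0770,-3.1152)
T_A = V + ((C−V)·d_A)·d_A = V + 3.7672·d_A = (7.2676,-3.5626)
T_B = V + ((C−V)·d_B)·d_B = V + 3.7672·d_B = (5.6868,-10.7872)
sweep = 180° − θ = 22.0341°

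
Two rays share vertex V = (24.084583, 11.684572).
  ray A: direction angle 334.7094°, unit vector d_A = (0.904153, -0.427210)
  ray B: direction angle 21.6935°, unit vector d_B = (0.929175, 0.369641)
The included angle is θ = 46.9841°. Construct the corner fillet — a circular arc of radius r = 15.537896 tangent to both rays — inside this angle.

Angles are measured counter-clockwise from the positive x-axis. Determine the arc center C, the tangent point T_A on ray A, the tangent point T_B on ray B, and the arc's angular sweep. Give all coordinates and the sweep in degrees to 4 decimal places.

bisector direction at 358.2014° = (0.999507,-0.031385)
center distance |VC| = r/sin(θ/2) = 15.537896/sin(23.4920°) = 38.979040
C = V + |VC|·bis = (63.0444,10.4612)
T_A = V + ((C−V)·d_A)·d_A = V + 35.7483·d_A = (56.4065,-3.5874)
T_B = V + ((C−V)·d_B)·d_B = V + 35.7483·d_B = (57.3010,24.8986)
sweep = 180° − θ = 133.0159°

center=(63.0444,10.4612) T_A=(56.4065,-3.5874) T_B=(57.3010,24.8986) sweep=133.0159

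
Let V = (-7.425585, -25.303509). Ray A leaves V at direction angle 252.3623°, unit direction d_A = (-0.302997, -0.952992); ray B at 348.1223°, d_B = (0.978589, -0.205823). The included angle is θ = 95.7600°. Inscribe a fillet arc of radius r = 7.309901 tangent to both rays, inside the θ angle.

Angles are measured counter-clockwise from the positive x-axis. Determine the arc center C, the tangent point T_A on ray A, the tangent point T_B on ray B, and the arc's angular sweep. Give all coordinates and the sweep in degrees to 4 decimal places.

bisector direction at 300.2423° = (0.503658,-0.863903)
center distance |VC| = r/sin(θ/2) = 7.309901/sin(47.8800°) = 9.855048
C = V + |VC|·bis = (-2.4620,-33.8173)
T_A = V + ((C−V)·d_A)·d_A = V + 6.6096·d_A = (-9.4283,-31.6024)
T_B = V + ((C−V)·d_B)·d_B = V + 6.6096·d_B = (-0.9575,-26.6639)
sweep = 180° − θ = 84.2400°

center=(-2.4620,-33.8173) T_A=(-9.4283,-31.6024) T_B=(-0.9575,-26.6639) sweep=84.2400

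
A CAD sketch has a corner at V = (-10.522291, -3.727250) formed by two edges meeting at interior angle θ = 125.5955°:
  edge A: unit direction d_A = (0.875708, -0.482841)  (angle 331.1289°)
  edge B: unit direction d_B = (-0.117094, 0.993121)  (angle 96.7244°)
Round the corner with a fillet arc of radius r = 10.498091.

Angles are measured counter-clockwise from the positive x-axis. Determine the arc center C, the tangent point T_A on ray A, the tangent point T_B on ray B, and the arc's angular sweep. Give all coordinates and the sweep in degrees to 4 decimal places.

bisector direction at 33.9266° = (0.829753,0.558131)
center distance |VC| = r/sin(θ/2) = 10.498091/sin(62.7978°) = 11.803586
C = V + |VC|·bis = (-0.7282,2.8607)
T_A = V + ((C−V)·d_A)·d_A = V + 5.3958·d_A = (-5.7971,-6.3326)
T_B = V + ((C−V)·d_B)·d_B = V + 5.3958·d_B = (-11.1541,1.6314)
sweep = 180° − θ = 54.4045°

center=(-0.7282,2.8607) T_A=(-5.7971,-6.3326) T_B=(-11.1541,1.6314) sweep=54.4045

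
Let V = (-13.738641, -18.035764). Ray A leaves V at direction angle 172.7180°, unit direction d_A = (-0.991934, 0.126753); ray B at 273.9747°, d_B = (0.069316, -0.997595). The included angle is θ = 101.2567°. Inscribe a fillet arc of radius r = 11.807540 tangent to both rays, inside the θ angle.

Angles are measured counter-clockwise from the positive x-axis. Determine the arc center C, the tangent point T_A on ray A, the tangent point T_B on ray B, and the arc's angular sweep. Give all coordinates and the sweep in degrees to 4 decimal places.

center=(-24.8462,-28.5200) T_A=(-23.3495,-16.8076) T_B=(-13.0670,-27.7015) sweep=78.7433

bisector direction at 223.3464° = (-0.727218,-0.686407)
center distance |VC| = r/sin(θ/2) = 11.807540/sin(50.6283°) = 15.274015
C = V + |VC|·bis = (-24.8462,-28.5200)
T_A = V + ((C−V)·d_A)·d_A = V + 9.6890·d_A = (-23.3495,-16.8076)
T_B = V + ((C−V)·d_B)·d_B = V + 9.6890·d_B = (-13.0670,-27.7015)
sweep = 180° − θ = 78.7433°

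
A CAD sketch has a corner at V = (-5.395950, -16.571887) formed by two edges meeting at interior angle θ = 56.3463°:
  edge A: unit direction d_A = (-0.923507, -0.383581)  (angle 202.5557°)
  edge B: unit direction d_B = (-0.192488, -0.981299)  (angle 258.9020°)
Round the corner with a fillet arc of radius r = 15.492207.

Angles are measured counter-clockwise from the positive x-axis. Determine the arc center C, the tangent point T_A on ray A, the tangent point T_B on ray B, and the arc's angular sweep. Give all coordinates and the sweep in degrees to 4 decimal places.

bisector direction at 230.7289° = (-0.632991,-0.774159)
center distance |VC| = r/sin(θ/2) = 15.492207/sin(28.1731°) = 32.812899
C = V + |VC|·bis = (-26.1662,-41.9743)
T_A = V + ((C−V)·d_A)·d_A = V + 28.9254·d_A = (-32.1087,-27.6671)
T_B = V + ((C−V)·d_B)·d_B = V + 28.9254·d_B = (-10.9637,-44.9563)
sweep = 180° − θ = 123.6537°

center=(-26.1662,-41.9743) T_A=(-32.1087,-27.6671) T_B=(-10.9637,-44.9563) sweep=123.6537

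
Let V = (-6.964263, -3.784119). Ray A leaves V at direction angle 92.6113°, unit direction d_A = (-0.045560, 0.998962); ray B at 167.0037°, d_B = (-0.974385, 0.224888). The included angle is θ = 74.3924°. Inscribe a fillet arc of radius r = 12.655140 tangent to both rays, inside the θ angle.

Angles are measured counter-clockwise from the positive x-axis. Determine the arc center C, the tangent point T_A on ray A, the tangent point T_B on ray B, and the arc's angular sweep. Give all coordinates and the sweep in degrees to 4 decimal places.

bisector direction at 129.8075° = (-0.640210,0.768200)
center distance |VC| = r/sin(θ/2) = 12.655140/sin(37.1962°) = 20.933286
C = V + |VC|·bis = (-20.3660,12.2968)
T_A = V + ((C−V)·d_A)·d_A = V + 16.6748·d_A = (-7.7240,12.8734)
T_B = V + ((C−V)·d_B)·d_B = V + 16.6748·d_B = (-23.2120,-0.0341)
sweep = 180° − θ = 105.6076°

center=(-20.3660,12.2968) T_A=(-7.7240,12.8734) T_B=(-23.2120,-0.0341) sweep=105.6076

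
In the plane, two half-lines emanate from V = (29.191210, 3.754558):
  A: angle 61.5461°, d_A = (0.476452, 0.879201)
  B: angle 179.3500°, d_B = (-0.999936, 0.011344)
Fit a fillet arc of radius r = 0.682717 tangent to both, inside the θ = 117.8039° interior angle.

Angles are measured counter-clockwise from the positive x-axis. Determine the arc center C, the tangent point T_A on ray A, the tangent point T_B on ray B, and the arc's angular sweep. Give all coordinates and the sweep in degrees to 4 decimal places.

center=(28.7872,4.4419) T_A=(29.3874,4.1166) T_B=(28.7794,3.7592) sweep=62.1961

bisector direction at 120.4481° = (-0.506757,0.862089)
center distance |VC| = r/sin(θ/2) = 0.682717/sin(58.9019°) = 0.797301
C = V + |VC|·bis = (28.7872,4.4419)
T_A = V + ((C−V)·d_A)·d_A = V + 0.4118·d_A = (29.3874,4.1166)
T_B = V + ((C−V)·d_B)·d_B = V + 0.4118·d_B = (28.7794,3.7592)
sweep = 180° − θ = 62.1961°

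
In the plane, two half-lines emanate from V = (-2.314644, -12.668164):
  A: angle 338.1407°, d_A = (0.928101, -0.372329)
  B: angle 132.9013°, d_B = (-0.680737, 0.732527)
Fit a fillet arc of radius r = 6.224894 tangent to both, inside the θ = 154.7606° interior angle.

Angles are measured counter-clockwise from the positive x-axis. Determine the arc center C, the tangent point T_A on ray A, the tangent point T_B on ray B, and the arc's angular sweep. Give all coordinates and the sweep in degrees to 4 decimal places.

bisector direction at 55.5210° = (0.566104,0.824334)
center distance |VC| = r/sin(θ/2) = 6.224894/sin(77.3803°) = 6.379000
C = V + |VC|·bis = (1.2965,-7.4097)
T_A = V + ((C−V)·d_A)·d_A = V + 1.3937·d_A = (-1.0212,-13.1871)
T_B = V + ((C−V)·d_B)·d_B = V + 1.3937·d_B = (-3.2634,-11.6473)
sweep = 180° − θ = 25.2394°

center=(1.2965,-7.4097) T_A=(-1.0212,-13.1871) T_B=(-3.2634,-11.6473) sweep=25.2394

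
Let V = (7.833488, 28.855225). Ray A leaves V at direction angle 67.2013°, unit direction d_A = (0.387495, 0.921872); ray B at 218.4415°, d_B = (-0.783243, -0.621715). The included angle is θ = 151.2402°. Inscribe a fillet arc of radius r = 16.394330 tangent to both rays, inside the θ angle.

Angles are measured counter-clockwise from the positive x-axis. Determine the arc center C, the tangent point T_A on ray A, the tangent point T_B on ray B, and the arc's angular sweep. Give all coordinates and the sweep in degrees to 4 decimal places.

center=(-5.6513,39.0828) T_A=(9.4622,32.7301) T_B=(4.5413,26.2420) sweep=28.7598

bisector direction at 142.8214° = (-0.796756,0.604302)
center distance |VC| = r/sin(θ/2) = 16.394330/sin(75.6201°) = 16.924571
C = V + |VC|·bis = (-5.6513,39.0828)
T_A = V + ((C−V)·d_A)·d_A = V + 4.2032·d_A = (9.4622,32.7301)
T_B = V + ((C−V)·d_B)·d_B = V + 4.2032·d_B = (4.5413,26.2420)
sweep = 180° − θ = 28.7598°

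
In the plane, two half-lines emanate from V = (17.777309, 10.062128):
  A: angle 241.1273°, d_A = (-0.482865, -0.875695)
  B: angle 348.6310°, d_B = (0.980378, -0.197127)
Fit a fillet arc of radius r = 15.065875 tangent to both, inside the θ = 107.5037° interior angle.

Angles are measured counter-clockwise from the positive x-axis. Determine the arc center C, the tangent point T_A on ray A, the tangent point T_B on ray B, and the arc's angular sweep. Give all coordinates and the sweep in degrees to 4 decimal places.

center=(25.6367,-6.8856) T_A=(12.4436,0.3892) T_B=(28.6066,7.8847) sweep=72.4963

bisector direction at 294.8791° = (0.420706,-0.907197)
center distance |VC| = r/sin(θ/2) = 15.065875/sin(53.7518°) = 18.681405
C = V + |VC|·bis = (25.6367,-6.8856)
T_A = V + ((C−V)·d_A)·d_A = V + 11.0460·d_A = (12.4436,0.3892)
T_B = V + ((C−V)·d_B)·d_B = V + 11.0460·d_B = (28.6066,7.8847)
sweep = 180° − θ = 72.4963°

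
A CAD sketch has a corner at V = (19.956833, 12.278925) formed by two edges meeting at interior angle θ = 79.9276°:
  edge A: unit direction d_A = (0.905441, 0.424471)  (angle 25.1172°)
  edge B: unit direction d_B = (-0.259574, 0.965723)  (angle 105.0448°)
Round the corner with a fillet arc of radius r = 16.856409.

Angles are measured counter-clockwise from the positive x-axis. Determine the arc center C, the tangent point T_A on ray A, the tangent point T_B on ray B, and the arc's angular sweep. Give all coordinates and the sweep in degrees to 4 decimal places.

bisector direction at 65.0810° = (0.421337,0.906904)
center distance |VC| = r/sin(θ/2) = 16.856409/sin(39.9638°) = 26.243683
C = V + |VC|·bis = (31.0143,36.0794)
T_A = V + ((C−V)·d_A)·d_A = V + 20.1145·d_A = (38.1693,20.8169)
T_B = V + ((C−V)·d_B)·d_B = V + 20.1145·d_B = (14.7356,31.7039)
sweep = 180° − θ = 100.0724°

center=(31.0143,36.0794) T_A=(38.1693,20.8169) T_B=(14.7356,31.7039) sweep=100.0724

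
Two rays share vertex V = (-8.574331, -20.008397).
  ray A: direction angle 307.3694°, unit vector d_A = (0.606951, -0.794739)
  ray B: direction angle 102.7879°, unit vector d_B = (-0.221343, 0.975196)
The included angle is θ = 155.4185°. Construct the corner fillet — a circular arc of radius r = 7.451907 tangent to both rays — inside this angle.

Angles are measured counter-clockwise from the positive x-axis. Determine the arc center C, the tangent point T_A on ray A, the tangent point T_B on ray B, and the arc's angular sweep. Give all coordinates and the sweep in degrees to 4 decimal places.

center=(-1.6666,-16.7757) T_A=(-7.5889,-21.2987) T_B=(-8.9337,-18.4251) sweep=24.5815

bisector direction at 25.0786° = (0.905727,0.423862)
center distance |VC| = r/sin(θ/2) = 7.451907/sin(77.7092°) = 7.626712
C = V + |VC|·bis = (-1.6666,-16.7757)
T_A = V + ((C−V)·d_A)·d_A = V + 1.6235·d_A = (-7.5889,-21.2987)
T_B = V + ((C−V)·d_B)·d_B = V + 1.6235·d_B = (-8.9337,-18.4251)
sweep = 180° − θ = 24.5815°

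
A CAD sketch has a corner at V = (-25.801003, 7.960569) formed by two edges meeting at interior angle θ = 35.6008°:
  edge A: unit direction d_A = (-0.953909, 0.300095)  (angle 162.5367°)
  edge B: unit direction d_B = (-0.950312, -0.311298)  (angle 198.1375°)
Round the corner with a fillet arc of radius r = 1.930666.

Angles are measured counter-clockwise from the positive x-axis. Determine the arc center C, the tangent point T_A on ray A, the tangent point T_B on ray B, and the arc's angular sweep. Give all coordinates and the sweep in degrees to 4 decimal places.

center=(-32.1164,7.9234) T_A=(-31.5370,9.7651) T_B=(-31.5154,6.0887) sweep=144.3992

bisector direction at 180.3371° = (-0.999983,-0.005883)
center distance |VC| = r/sin(θ/2) = 1.930666/sin(17.8004°) = 6.315517
C = V + |VC|·bis = (-32.1164,7.9234)
T_A = V + ((C−V)·d_A)·d_A = V + 6.0132·d_A = (-31.5370,9.7651)
T_B = V + ((C−V)·d_B)·d_B = V + 6.0132·d_B = (-31.5154,6.0887)
sweep = 180° − θ = 144.3992°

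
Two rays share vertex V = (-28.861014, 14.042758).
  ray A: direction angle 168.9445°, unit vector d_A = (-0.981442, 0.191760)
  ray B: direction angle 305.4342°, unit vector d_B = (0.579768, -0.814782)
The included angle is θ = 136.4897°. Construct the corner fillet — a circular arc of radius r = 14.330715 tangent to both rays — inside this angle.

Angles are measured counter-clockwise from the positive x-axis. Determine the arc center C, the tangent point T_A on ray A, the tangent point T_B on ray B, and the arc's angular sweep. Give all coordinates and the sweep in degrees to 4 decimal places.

center=(-37.2218,1.0746) T_A=(-34.4738,15.1394) T_B=(-25.5454,9.3831) sweep=43.5103

bisector direction at 237.1893° = (-0.541864,-0.840466)
center distance |VC| = r/sin(θ/2) = 14.330715/sin(68.2448°) = 15.429674
C = V + |VC|·bis = (-37.2218,1.0746)
T_A = V + ((C−V)·d_A)·d_A = V + 5.7189·d_A = (-34.4738,15.1394)
T_B = V + ((C−V)·d_B)·d_B = V + 5.7189·d_B = (-25.5454,9.3831)
sweep = 180° − θ = 43.5103°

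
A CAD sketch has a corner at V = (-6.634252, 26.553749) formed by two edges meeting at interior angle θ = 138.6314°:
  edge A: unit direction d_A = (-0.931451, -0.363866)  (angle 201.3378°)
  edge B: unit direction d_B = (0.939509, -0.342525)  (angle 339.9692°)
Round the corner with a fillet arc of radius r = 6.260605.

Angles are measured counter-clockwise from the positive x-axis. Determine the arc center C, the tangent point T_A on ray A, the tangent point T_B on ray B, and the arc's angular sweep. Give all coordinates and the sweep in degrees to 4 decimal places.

center=(-6.5579,19.8622) T_A=(-8.8359,25.6937) T_B=(-4.4135,25.7441) sweep=41.3686

bisector direction at 270.6535° = (0.011405,-0.999935)
center distance |VC| = r/sin(θ/2) = 6.260605/sin(69.3157°) = 6.691963
C = V + |VC|·bis = (-6.5579,19.8622)
T_A = V + ((C−V)·d_A)·d_A = V + 2.3637·d_A = (-8.8359,25.6937)
T_B = V + ((C−V)·d_B)·d_B = V + 2.3637·d_B = (-4.4135,25.7441)
sweep = 180° − θ = 41.3686°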